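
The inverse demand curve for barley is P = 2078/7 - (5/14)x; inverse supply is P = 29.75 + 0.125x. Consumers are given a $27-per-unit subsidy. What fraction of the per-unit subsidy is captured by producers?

Pre-subsidy: 2078/7 - (5/14)x = 29.75 + 0.125x gives x* = 554 and P* = 99.
With the rebate, buyers effectively pay Pb = Ps − 27, where Ps is the price sellers receive.
On the curves, Pb = 2078/7 - (5/14)x and Ps = 29.75 + 0.125x; the wedge Ps − Pb = 27 gives 29.75 + 0.125x − (2078/7 - (5/14)x) = 27, so x' = 610.
Then Pb = 2078/7 − (5/14)·610 = 79 and Ps = 29.75 + 0.125·610 = 106.
Buyers' price falls by P* − Pb = 99 − 79 = 20; sellers' price rises by Ps − P* = 106 − 99 = 7.
So producers capture 7/27 = 7/27 of each unit of subsidy.

Producer share = 7/27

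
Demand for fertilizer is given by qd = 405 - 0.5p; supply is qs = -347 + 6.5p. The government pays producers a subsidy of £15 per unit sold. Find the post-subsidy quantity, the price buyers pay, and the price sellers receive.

Pre-subsidy: 405 - 0.5p = -347 + 6.5p gives p* = 752/7, q* = 2459/7.
With the subsidy, sellers receive ps = pb + 15 for each unit, where pb is the price buyers pay.
Supply in terms of pb becomes qs = -347 + 6.5(pb + 15) = -249.5 + 6.5pb. Setting this equal to demand: 405 - 0.5pb = -249.5 + 6.5pb, so pb = 93.5.
Sellers receive ps = 93.5 + 15 = 108.5; q' = 405 − 0.5·93.5 = 358.25.

q' = 358.25; buyers pay £93.5; sellers receive £108.5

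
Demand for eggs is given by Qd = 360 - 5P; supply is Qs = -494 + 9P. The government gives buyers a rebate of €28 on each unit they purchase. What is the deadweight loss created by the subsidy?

Deadweight loss = €1260

Pre-subsidy: 360 - 5P = -494 + 9P gives P* = 61, Q* = 55.
With the rebate, buyers effectively pay Pb = Ps − 28, where Ps is the price sellers receive.
Demand in terms of Ps becomes Qd = 360 − 5(Ps − 28) = 500 - 5Ps. Setting this equal to supply: 500 - 5Ps = -494 + 9Ps, so Ps = 71.
Buyers pay Pb = 71 − 28 = 43; Q' = -494 + 9·71 = 145.
The subsidy expands output by 145 − 55 = 90 past the efficient level; on those units the gap between marginal cost and willingness to pay runs from 0 up to 28.
DWL = ½ × 28 × 90 = 1260.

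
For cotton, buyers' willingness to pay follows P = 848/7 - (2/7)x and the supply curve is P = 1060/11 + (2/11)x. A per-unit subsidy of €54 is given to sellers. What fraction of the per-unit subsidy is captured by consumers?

Consumer share = 11/18

Pre-subsidy: 848/7 - (2/7)x = 1060/11 + (2/11)x gives x* = 53 and P* = 106.
With the subsidy, sellers receive Ps = Pb + 54 for each unit, where Pb is the price buyers pay.
On the curves, Pb = 848/7 - (2/7)x and Ps = 1060/11 + (2/11)x; the wedge Ps − Pb = 54 gives 1060/11 + (2/11)x − (848/7 - (2/7)x) = 54, so x' = 168.5.
Then Pb = 848/7 − (2/7)·168.5 = 73 and Ps = 1060/11 + (2/11)·168.5 = 127.
Buyers' price falls by P* − Pb = 106 − 73 = 33; sellers' price rises by Ps − P* = 127 − 106 = 21.
So consumers capture 33/54 = 11/18 of each unit of subsidy.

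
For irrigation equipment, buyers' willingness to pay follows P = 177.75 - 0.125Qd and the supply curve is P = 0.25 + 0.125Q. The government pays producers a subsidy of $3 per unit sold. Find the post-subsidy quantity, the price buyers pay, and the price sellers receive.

Q' = 722; buyers pay $87.5; sellers receive $90.5

Pre-subsidy: 177.75 - 0.125Q = 0.25 + 0.125Q gives Q* = 710 and P* = 89.
With the subsidy, sellers receive Ps = Pb + 3 for each unit, where Pb is the price buyers pay.
On the curves, Pb = 177.75 - 0.125Q and Ps = 0.25 + 0.125Q; the wedge Ps − Pb = 3 gives 0.25 + 0.125Q − (177.75 - 0.125Q) = 3, so Q' = 722.
Then Pb = 177.75 − 0.125·722 = 87.5 and Ps = 0.25 + 0.125·722 = 90.5.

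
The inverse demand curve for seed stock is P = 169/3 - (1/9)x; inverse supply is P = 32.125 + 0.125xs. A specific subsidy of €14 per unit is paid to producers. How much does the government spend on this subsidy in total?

Government cost = 38514/17

Pre-subsidy: 169/3 - (1/9)x = 32.125 + 0.125x gives x* = 1743/17 and P* = 764/17.
With the subsidy, sellers receive Ps = Pb + 14 for each unit, where Pb is the price buyers pay.
On the curves, Pb = 169/3 - (1/9)x and Ps = 32.125 + 0.125x; the wedge Ps − Pb = 14 gives 32.125 + 0.125x − (169/3 - (1/9)x) = 14, so x' = 2751/17.
Then Pb = 169/3 − (1/9)·(2751/17) = 652/17 and Ps = 32.125 + 0.125·(2751/17) = 890/17.
Government outlay = subsidy × quantity = 14 × 2751/17 = 38514/17.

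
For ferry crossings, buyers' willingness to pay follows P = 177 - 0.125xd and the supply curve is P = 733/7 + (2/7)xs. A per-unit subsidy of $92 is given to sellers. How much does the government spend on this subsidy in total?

Government cost = $36800

Pre-subsidy: 177 - 0.125x = 733/7 + (2/7)x gives x* = 176 and P* = 155.
With the subsidy, sellers receive Ps = Pb + 92 for each unit, where Pb is the price buyers pay.
On the curves, Pb = 177 - 0.125x and Ps = 733/7 + (2/7)x; the wedge Ps − Pb = 92 gives 733/7 + (2/7)x − (177 - 0.125x) = 92, so x' = 400.
Then Pb = 177 − 0.125·400 = 127 and Ps = 733/7 + (2/7)·400 = 219.
Government outlay = subsidy × quantity = 92 × 400 = 36800.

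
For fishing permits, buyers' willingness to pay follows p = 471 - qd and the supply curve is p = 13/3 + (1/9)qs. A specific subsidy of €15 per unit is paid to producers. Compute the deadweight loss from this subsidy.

Deadweight loss = €101.25

Pre-subsidy: 471 - q = 13/3 + (1/9)q gives q* = 420 and p* = 51.
With the subsidy, sellers receive ps = pb + 15 for each unit, where pb is the price buyers pay.
On the curves, pb = 471 - q and ps = 13/3 + (1/9)q; the wedge ps − pb = 15 gives 13/3 + (1/9)q − (471 - q) = 15, so q' = 433.5.
Then pb = 471 − 1·433.5 = 37.5 and ps = 13/3 + (1/9)·433.5 = 52.5.
The subsidy expands output by 433.5 − 420 = 13.5 past the efficient level; on those units the gap between marginal cost and willingness to pay runs from 0 up to 15.
DWL = ½ × 15 × 13.5 = 101.25.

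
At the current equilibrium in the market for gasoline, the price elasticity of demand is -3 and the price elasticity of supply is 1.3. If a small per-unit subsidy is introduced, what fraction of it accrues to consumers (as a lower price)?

For a small subsidy around the equilibrium, the benefit split depends on the relative slopes, which at a point are proportional to the elasticities.
Buyer share = εs/(εs + |εd|) = 1.3/(1.3 + 3) = 13/43; seller share = |εd|/(εs + |εd|) = 30/43.

Consumer share = 13/43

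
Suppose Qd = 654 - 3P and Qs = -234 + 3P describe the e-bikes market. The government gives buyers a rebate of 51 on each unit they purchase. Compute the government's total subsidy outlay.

Pre-subsidy: 654 - 3P = -234 + 3P gives P* = 148, Q* = 210.
With the rebate, buyers effectively pay Pb = Ps − 51, where Ps is the price sellers receive.
Demand in terms of Ps becomes Qd = 654 − 3(Ps − 51) = 807 - 3Ps. Setting this equal to supply: 807 - 3Ps = -234 + 3Ps, so Ps = 173.5.
Buyers pay Pb = 173.5 − 51 = 122.5; Q' = -234 + 3·173.5 = 286.5.
Government outlay = subsidy × quantity = 51 × 286.5 = 14611.5.

Government cost = 14611.5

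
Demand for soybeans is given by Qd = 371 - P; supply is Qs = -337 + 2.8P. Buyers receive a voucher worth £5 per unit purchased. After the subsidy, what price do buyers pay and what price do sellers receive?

Pre-subsidy: 371 - P = -337 + 2.8P gives P* = 3540/19, Q* = 3509/19.
With the rebate, buyers effectively pay Pb = Ps − 5, where Ps is the price sellers receive.
Demand in terms of Ps becomes Qd = 371 − 1(Ps − 5) = 376 - Ps. Setting this equal to supply: 376 - Ps = -337 + 2.8Ps, so Ps = 3565/19.
Buyers pay Pb = 3565/19 − 5 = 3470/19; Q' = -337 + 2.8·(3565/19) = 3579/19.

Buyers pay 3470/19; sellers receive 3565/19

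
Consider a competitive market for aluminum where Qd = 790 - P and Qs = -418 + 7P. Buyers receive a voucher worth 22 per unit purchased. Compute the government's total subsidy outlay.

Government cost = 14481.5

Pre-subsidy: 790 - P = -418 + 7P gives P* = 151, Q* = 639.
With the rebate, buyers effectively pay Pb = Ps − 22, where Ps is the price sellers receive.
Demand in terms of Ps becomes Qd = 790 − 1(Ps − 22) = 812 - Ps. Setting this equal to supply: 812 - Ps = -418 + 7Ps, so Ps = 153.75.
Buyers pay Pb = 153.75 − 22 = 131.75; Q' = -418 + 7·153.75 = 658.25.
Government outlay = subsidy × quantity = 22 × 658.25 = 14481.5.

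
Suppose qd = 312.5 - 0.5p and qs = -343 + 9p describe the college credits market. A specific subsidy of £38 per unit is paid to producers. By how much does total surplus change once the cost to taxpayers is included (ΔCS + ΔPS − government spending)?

Pre-subsidy: 312.5 - 0.5p = -343 + 9p gives p* = 69, q* = 278.
With the subsidy, sellers receive ps = pb + 38 for each unit, where pb is the price buyers pay.
Supply in terms of pb becomes qs = -343 + 9(pb + 38) = -1 + 9pb. Setting this equal to demand: 312.5 - 0.5pb = -1 + 9pb, so pb = 33.
Sellers receive ps = 33 + 38 = 71; q' = 312.5 − 0.5·33 = 296.
ΔCS = ½(278 + 296)(69 − 33) = 10332; ΔPS = ½(278 + 296)(71 − 69) = 574.
Government spending = 38 × 296 = 11248.
Net change = 10332 + 574 − 11248 = -342. The loss equals the DWL triangle ½·38·18.

Net change in total surplus = -£342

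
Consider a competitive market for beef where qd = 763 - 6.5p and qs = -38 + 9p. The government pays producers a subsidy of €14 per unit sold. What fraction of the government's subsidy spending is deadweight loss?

Pre-subsidy: 763 - 6.5p = -38 + 9p gives p* = 1602/31, q* = 13240/31.
With the subsidy, sellers receive ps = pb + 14 for each unit, where pb is the price buyers pay.
Supply in terms of pb becomes qs = -38 + 9(pb + 14) = 88 + 9pb. Setting this equal to demand: 763 - 6.5pb = 88 + 9pb, so pb = 1350/31.
Sellers receive ps = 1350/31 + 14 = 1784/31; q' = 763 − 6.5·(1350/31) = 14878/31.
ΔCS = ½(13240/31 + 14878/31)(1602/31 − 1350/31) = 3542868/961; ΔPS = ½(13240/31 + 14878/31)(1784/31 − 1602/31) = 2558738/961.
Government spending = 14 × 14878/31 = 208292/31.
DWL = ½ × 14 × (14878/31 − 13240/31) = 11466/31; fraction = (11466/31) / (208292/31) = 819/14878.

DWL / government spending = 819/14878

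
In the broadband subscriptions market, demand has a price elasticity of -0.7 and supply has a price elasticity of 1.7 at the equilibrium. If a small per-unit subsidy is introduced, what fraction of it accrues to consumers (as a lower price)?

For a small subsidy around the equilibrium, the benefit split depends on the relative slopes, which at a point are proportional to the elasticities.
Buyer share = εs/(εs + |εd|) = 1.7/(1.7 + 0.7) = 17/24; seller share = |εd|/(εs + |εd|) = 7/24.

Consumer share = 17/24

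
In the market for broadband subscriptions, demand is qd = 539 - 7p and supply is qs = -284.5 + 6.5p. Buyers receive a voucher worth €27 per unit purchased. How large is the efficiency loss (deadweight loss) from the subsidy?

Pre-subsidy: 539 - 7p = -284.5 + 6.5p gives p* = 61, q* = 112.
With the rebate, buyers effectively pay pb = ps − 27, where ps is the price sellers receive.
Demand in terms of ps becomes qd = 539 − 7(ps − 27) = 728 - 7ps. Setting this equal to supply: 728 - 7ps = -284.5 + 6.5ps, so ps = 75.
Buyers pay pb = 75 − 27 = 48; q' = -284.5 + 6.5·75 = 203.
The subsidy expands output by 203 − 112 = 91 past the efficient level; on those units the gap between marginal cost and willingness to pay runs from 0 up to 27.
DWL = ½ × 27 × 91 = 1228.5.

Deadweight loss = €1228.5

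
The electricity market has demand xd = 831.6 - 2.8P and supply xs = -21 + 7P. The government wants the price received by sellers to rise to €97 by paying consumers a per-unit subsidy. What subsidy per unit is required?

Required subsidy s = €35 per unit

At a seller price of 97, quantity supplied is -21 + 7·97 = 658.
Buyers absorb 658 only when they pay Pb with 831.6 − 2.8·Pb = 658, i.e. Pb = 62.
s = Ps − Pb = 97 − 62 = 35.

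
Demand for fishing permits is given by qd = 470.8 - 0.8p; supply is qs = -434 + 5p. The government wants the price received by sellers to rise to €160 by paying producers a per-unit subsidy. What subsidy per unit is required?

At a seller price of 160, quantity supplied is -434 + 5·160 = 366.
Buyers absorb 366 only when they pay pb with 470.8 − 0.8·pb = 366, i.e. pb = 131.
s = ps − pb = 160 − 131 = 29.

Required subsidy s = €29 per unit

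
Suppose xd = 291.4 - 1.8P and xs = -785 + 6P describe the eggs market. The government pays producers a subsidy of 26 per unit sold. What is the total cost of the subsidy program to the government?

Pre-subsidy: 291.4 - 1.8P = -785 + 6P gives P* = 138, x* = 43.
With the subsidy, sellers receive Ps = Pb + 26 for each unit, where Pb is the price buyers pay.
Supply in terms of Pb becomes xs = -785 + 6(Pb + 26) = -629 + 6Pb. Setting this equal to demand: 291.4 - 1.8Pb = -629 + 6Pb, so Pb = 118.
Sellers receive Ps = 118 + 26 = 144; x' = 291.4 − 1.8·118 = 79.
Government outlay = subsidy × quantity = 26 × 79 = 2054.

Government cost = 2054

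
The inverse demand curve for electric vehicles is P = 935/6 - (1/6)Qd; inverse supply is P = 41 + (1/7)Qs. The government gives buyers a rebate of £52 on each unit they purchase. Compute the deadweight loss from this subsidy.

Deadweight loss = £4368

Pre-subsidy: 935/6 - (1/6)Q = 41 + (1/7)Q gives Q* = 371 and P* = 94.
With the rebate, buyers effectively pay Pb = Ps − 52, where Ps is the price sellers receive.
On the curves, Pb = 935/6 - (1/6)Q and Ps = 41 + (1/7)Q; the wedge Ps − Pb = 52 gives 41 + (1/7)Q − (935/6 - (1/6)Q) = 52, so Q' = 539.
Then Pb = 935/6 − (1/6)·539 = 66 and Ps = 41 + (1/7)·539 = 118.
The subsidy expands output by 539 − 371 = 168 past the efficient level; on those units the gap between marginal cost and willingness to pay runs from 0 up to 52.
DWL = ½ × 52 × 168 = 4368.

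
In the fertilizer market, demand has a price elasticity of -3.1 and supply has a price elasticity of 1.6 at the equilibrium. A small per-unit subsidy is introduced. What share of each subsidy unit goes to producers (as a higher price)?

Producer share = 31/47

For a small subsidy around the equilibrium, the benefit split depends on the relative slopes, which at a point are proportional to the elasticities.
Buyer share = εs/(εs + |εd|) = 1.6/(1.6 + 3.1) = 16/47; seller share = |εd|/(εs + |εd|) = 31/47.
So producers capture 31/47 of the subsidy.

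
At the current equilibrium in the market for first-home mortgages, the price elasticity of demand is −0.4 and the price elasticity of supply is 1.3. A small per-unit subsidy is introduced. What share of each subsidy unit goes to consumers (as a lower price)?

Consumer share = 13/17

For a small subsidy around the equilibrium, the benefit split depends on the relative slopes, which at a point are proportional to the elasticities.
Buyer share = εs/(εs + |εd|) = 1.3/(1.3 + 0.4) = 13/17; seller share = |εd|/(εs + |εd|) = 4/17.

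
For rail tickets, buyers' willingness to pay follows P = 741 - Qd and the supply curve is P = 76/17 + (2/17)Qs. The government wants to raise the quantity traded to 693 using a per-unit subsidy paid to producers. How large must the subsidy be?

At Q = 693, from the demand curve buyers pay Pb = 741 − 1·693 = 48; from the supply curve sellers need Ps = 76/17 + (2/17)·693 = 86.
The subsidy must fill the gap: s = Ps − Pb = 86 − 48 = 38.

Required subsidy s = 38 per unit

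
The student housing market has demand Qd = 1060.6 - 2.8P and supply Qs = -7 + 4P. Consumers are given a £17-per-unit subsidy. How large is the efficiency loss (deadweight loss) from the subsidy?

Deadweight loss = £238

Pre-subsidy: 1060.6 - 2.8P = -7 + 4P gives P* = 157, Q* = 621.
With the rebate, buyers effectively pay Pb = Ps − 17, where Ps is the price sellers receive.
Demand in terms of Ps becomes Qd = 1060.6 − 2.8(Ps − 17) = 1108.2 - 2.8Ps. Setting this equal to supply: 1108.2 - 2.8Ps = -7 + 4Ps, so Ps = 164.
Buyers pay Pb = 164 − 17 = 147; Q' = -7 + 4·164 = 649.
The subsidy expands output by 649 − 621 = 28 past the efficient level; on those units the gap between marginal cost and willingness to pay runs from 0 up to 17.
DWL = ½ × 17 × 28 = 238.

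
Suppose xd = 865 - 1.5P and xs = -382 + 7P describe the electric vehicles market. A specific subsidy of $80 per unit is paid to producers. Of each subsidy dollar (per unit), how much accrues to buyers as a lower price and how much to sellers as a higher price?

Pre-subsidy: 865 - 1.5P = -382 + 7P gives P* = 2494/17, x* = 10964/17.
With the subsidy, sellers receive Ps = Pb + 80 for each unit, where Pb is the price buyers pay.
Supply in terms of Pb becomes xs = -382 + 7(Pb + 80) = 178 + 7Pb. Setting this equal to demand: 865 - 1.5Pb = 178 + 7Pb, so Pb = 1374/17.
Sellers receive Ps = 1374/17 + 80 = 2734/17; x' = 865 − 1.5·(1374/17) = 12644/17.
Buyers' price falls by P* − Pb = 2494/17 − 1374/17 = 1120/17; sellers' price rises by Ps − P* = 2734/17 − 2494/17 = 240/17.

Buyers gain 1120/17 per unit; sellers gain 240/17 per unit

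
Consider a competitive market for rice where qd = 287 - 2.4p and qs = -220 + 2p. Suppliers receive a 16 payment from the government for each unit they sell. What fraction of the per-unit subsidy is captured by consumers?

Pre-subsidy: 287 - 2.4p = -220 + 2p gives p* = 2535/22, q* = 115/11.
With the subsidy, sellers receive ps = pb + 16 for each unit, where pb is the price buyers pay.
Supply in terms of pb becomes qs = -220 + 2(pb + 16) = -188 + 2pb. Setting this equal to demand: 287 - 2.4pb = -188 + 2pb, so pb = 2375/22.
Sellers receive ps = 2375/22 + 16 = 2727/22; q' = 287 − 2.4·(2375/22) = 307/11.
Buyers' price falls by p* − pb = 2535/22 − 2375/22 = 80/11; sellers' price rises by ps − p* = 2727/22 − 2535/22 = 96/11.
So consumers capture (80/11)/16 = 5/11 of each unit of subsidy.

Consumer share = 5/11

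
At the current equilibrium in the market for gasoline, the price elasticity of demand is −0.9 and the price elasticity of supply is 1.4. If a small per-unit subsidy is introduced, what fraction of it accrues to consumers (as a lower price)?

Consumer share = 14/23

For a small subsidy around the equilibrium, the benefit split depends on the relative slopes, which at a point are proportional to the elasticities.
Buyer share = εs/(εs + |εd|) = 1.4/(1.4 + 0.9) = 14/23; seller share = |εd|/(εs + |εd|) = 9/23.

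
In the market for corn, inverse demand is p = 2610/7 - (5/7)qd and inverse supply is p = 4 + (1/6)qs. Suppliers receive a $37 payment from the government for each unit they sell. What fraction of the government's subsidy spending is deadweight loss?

DWL / government spending = 259/5682

Pre-subsidy: 2610/7 - (5/7)q = 4 + (1/6)q gives q* = 15492/37 and p* = 2730/37.
With the subsidy, sellers receive ps = pb + 37 for each unit, where pb is the price buyers pay.
On the curves, pb = 2610/7 - (5/7)q and ps = 4 + (1/6)q; the wedge ps − pb = 37 gives 4 + (1/6)q − (2610/7 - (5/7)q) = 37, so q' = 17046/37.
Then pb = 2610/7 − (5/7)·(17046/37) = 1620/37 and ps = 4 + (1/6)·(17046/37) = 2989/37.
ΔCS = ½(15492/37 + 17046/37)(2730/37 − 1620/37) = 488070/37; ΔPS = ½(15492/37 + 17046/37)(2989/37 − 2730/37) = 113883/37.
Government spending = 37 × 17046/37 = 17046.
DWL = ½ × 37 × (17046/37 − 15492/37) = 777; fraction = 777 / 17046 = 259/5682.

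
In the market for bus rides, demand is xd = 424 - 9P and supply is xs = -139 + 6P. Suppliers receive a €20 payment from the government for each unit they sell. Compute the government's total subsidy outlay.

Government cost = €3164

Pre-subsidy: 424 - 9P = -139 + 6P gives P* = 563/15, x* = 86.2.
With the subsidy, sellers receive Ps = Pb + 20 for each unit, where Pb is the price buyers pay.
Supply in terms of Pb becomes xs = -139 + 6(Pb + 20) = -19 + 6Pb. Setting this equal to demand: 424 - 9Pb = -19 + 6Pb, so Pb = 443/15.
Sellers receive Ps = 443/15 + 20 = 743/15; x' = 424 − 9·(443/15) = 158.2.
Government outlay = subsidy × quantity = 20 × 158.2 = 3164.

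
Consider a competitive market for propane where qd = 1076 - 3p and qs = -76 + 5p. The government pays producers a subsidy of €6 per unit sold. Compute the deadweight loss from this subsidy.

Deadweight loss = €33.75

Pre-subsidy: 1076 - 3p = -76 + 5p gives p* = 144, q* = 644.
With the subsidy, sellers receive ps = pb + 6 for each unit, where pb is the price buyers pay.
Supply in terms of pb becomes qs = -76 + 5(pb + 6) = -46 + 5pb. Setting this equal to demand: 1076 - 3pb = -46 + 5pb, so pb = 140.25.
Sellers receive ps = 140.25 + 6 = 146.25; q' = 1076 − 3·140.25 = 655.25.
The subsidy expands output by 655.25 − 644 = 11.25 past the efficient level; on those units the gap between marginal cost and willingness to pay runs from 0 up to 6.
DWL = ½ × 6 × 11.25 = 33.75.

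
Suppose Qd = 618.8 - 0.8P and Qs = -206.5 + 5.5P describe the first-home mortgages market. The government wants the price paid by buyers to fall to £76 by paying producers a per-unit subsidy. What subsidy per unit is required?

Required subsidy s = £63 per unit

At a buyer price of 76, quantity demanded is 618.8 − 0.8·76 = 558.
Sellers supply 558 only when they receive Ps with -206.5 + 5.5·Ps = 558, i.e. Ps = 139.
s = Ps − Pb = 139 − 76 = 63.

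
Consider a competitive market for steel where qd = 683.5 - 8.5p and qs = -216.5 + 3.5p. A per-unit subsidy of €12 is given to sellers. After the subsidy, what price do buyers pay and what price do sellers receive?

Pre-subsidy: 683.5 - 8.5p = -216.5 + 3.5p gives p* = 75, q* = 46.
With the subsidy, sellers receive ps = pb + 12 for each unit, where pb is the price buyers pay.
Supply in terms of pb becomes qs = -216.5 + 3.5(pb + 12) = -174.5 + 3.5pb. Setting this equal to demand: 683.5 - 8.5pb = -174.5 + 3.5pb, so pb = 71.5.
Sellers receive ps = 71.5 + 12 = 83.5; q' = 683.5 − 8.5·71.5 = 75.75.

Buyers pay €71.5; sellers receive €83.5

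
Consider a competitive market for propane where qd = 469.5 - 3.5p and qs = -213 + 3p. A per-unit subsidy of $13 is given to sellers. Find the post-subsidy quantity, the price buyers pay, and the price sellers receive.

q' = 123; buyers pay $99; sellers receive $112

Pre-subsidy: 469.5 - 3.5p = -213 + 3p gives p* = 105, q* = 102.
With the subsidy, sellers receive ps = pb + 13 for each unit, where pb is the price buyers pay.
Supply in terms of pb becomes qs = -213 + 3(pb + 13) = -174 + 3pb. Setting this equal to demand: 469.5 - 3.5pb = -174 + 3pb, so pb = 99.
Sellers receive ps = 99 + 13 = 112; q' = 469.5 − 3.5·99 = 123.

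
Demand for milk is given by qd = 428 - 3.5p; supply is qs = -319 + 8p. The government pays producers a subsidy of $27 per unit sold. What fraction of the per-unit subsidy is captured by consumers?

Consumer share = 16/23

Pre-subsidy: 428 - 3.5p = -319 + 8p gives p* = 1494/23, q* = 4615/23.
With the subsidy, sellers receive ps = pb + 27 for each unit, where pb is the price buyers pay.
Supply in terms of pb becomes qs = -319 + 8(pb + 27) = -103 + 8pb. Setting this equal to demand: 428 - 3.5pb = -103 + 8pb, so pb = 1062/23.
Sellers receive ps = 1062/23 + 27 = 1683/23; q' = 428 − 3.5·(1062/23) = 6127/23.
Buyers' price falls by p* − pb = 1494/23 − 1062/23 = 432/23; sellers' price rises by ps − p* = 1683/23 − 1494/23 = 189/23.
So consumers capture (432/23)/27 = 16/23 of each unit of subsidy.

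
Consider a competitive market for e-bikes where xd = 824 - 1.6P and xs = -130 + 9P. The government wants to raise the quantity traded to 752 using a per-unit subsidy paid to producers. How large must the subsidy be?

At x = 752, invert demand for the buyer price: Pb = (824 − 752)/1.6 = 45; invert supply for the seller price: Ps = (752 − (-130))/9 = 98.
The subsidy must fill the gap: s = Ps − Pb = 98 − 45 = 53.

Required subsidy s = 53 per unit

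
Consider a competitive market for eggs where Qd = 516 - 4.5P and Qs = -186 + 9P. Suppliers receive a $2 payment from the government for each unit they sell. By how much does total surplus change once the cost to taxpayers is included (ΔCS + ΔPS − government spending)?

Net change in total surplus = -$6

Pre-subsidy: 516 - 4.5P = -186 + 9P gives P* = 52, Q* = 282.
With the subsidy, sellers receive Ps = Pb + 2 for each unit, where Pb is the price buyers pay.
Supply in terms of Pb becomes Qs = -186 + 9(Pb + 2) = -168 + 9Pb. Setting this equal to demand: 516 - 4.5Pb = -168 + 9Pb, so Pb = 152/3.
Sellers receive Ps = 152/3 + 2 = 158/3; Q' = 516 − 4.5·(152/3) = 288.
ΔCS = ½(282 + 288)(52 − 152/3) = 380; ΔPS = ½(282 + 288)(158/3 − 52) = 190.
Government spending = 2 × 288 = 576.
Net change = 380 + 190 − 576 = -6. The loss equals the DWL triangle ½·2·6.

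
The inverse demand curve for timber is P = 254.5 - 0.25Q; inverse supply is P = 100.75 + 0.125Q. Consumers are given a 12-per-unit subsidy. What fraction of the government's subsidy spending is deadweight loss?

DWL / government spending = 8/221

Pre-subsidy: 254.5 - 0.25Q = 100.75 + 0.125Q gives Q* = 410 and P* = 152.
With the rebate, buyers effectively pay Pb = Ps − 12, where Ps is the price sellers receive.
On the curves, Pb = 254.5 - 0.25Q and Ps = 100.75 + 0.125Q; the wedge Ps − Pb = 12 gives 100.75 + 0.125Q − (254.5 - 0.25Q) = 12, so Q' = 442.
Then Pb = 254.5 − 0.25·442 = 144 and Ps = 100.75 + 0.125·442 = 156.
ΔCS = ½(410 + 442)(152 − 144) = 3408; ΔPS = ½(410 + 442)(156 − 152) = 1704.
Government spending = 12 × 442 = 5304.
DWL = ½ × 12 × (442 − 410) = 192; fraction = 192 / 5304 = 8/221.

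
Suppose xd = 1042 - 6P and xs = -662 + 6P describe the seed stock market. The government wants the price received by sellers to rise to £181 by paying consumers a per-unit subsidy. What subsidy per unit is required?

Required subsidy s = £78 per unit

At a seller price of 181, quantity supplied is -662 + 6·181 = 424.
Buyers absorb 424 only when they pay Pb with 1042 − 6·Pb = 424, i.e. Pb = 103.
s = Ps − Pb = 181 − 103 = 78.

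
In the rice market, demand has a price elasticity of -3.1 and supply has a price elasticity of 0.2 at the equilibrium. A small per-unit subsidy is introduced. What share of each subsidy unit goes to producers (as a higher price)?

For a small subsidy around the equilibrium, the benefit split depends on the relative slopes, which at a point are proportional to the elasticities.
Buyer share = εs/(εs + |εd|) = 0.2/(0.2 + 3.1) = 2/33; seller share = |εd|/(εs + |εd|) = 31/33.
So producers capture 31/33 of the subsidy.

Producer share = 31/33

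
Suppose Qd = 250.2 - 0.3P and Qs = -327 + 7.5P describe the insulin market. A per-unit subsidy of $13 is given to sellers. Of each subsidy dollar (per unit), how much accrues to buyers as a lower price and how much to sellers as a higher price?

Buyers gain $12.5 per unit; sellers gain $0.5 per unit

Pre-subsidy: 250.2 - 0.3P = -327 + 7.5P gives P* = 74, Q* = 228.
With the subsidy, sellers receive Ps = Pb + 13 for each unit, where Pb is the price buyers pay.
Supply in terms of Pb becomes Qs = -327 + 7.5(Pb + 13) = -229.5 + 7.5Pb. Setting this equal to demand: 250.2 - 0.3Pb = -229.5 + 7.5Pb, so Pb = 61.5.
Sellers receive Ps = 61.5 + 13 = 74.5; Q' = 250.2 − 0.3·61.5 = 231.75.
Buyers' price falls by P* − Pb = 74 − 61.5 = 12.5; sellers' price rises by Ps − P* = 74.5 − 74 = 0.5.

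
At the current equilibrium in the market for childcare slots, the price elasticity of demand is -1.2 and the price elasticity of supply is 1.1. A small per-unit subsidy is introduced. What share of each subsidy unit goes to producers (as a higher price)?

For a small subsidy around the equilibrium, the benefit split depends on the relative slopes, which at a point are proportional to the elasticities.
Buyer share = εs/(εs + |εd|) = 1.1/(1.1 + 1.2) = 11/23; seller share = |εd|/(εs + |εd|) = 12/23.
So producers capture 12/23 of the subsidy.

Producer share = 12/23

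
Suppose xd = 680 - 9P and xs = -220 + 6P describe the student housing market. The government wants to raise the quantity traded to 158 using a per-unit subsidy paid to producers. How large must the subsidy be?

Required subsidy s = 5 per unit

At x = 158, invert demand for the buyer price: Pb = (680 − 158)/9 = 58; invert supply for the seller price: Ps = (158 − (-220))/6 = 63.
The subsidy must fill the gap: s = Ps − Pb = 63 − 58 = 5.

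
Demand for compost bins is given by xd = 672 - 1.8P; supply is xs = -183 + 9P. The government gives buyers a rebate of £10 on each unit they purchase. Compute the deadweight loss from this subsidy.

Deadweight loss = £75

Pre-subsidy: 672 - 1.8P = -183 + 9P gives P* = 475/6, x* = 529.5.
With the rebate, buyers effectively pay Pb = Ps − 10, where Ps is the price sellers receive.
Demand in terms of Ps becomes xd = 672 − 1.8(Ps − 10) = 690 - 1.8Ps. Setting this equal to supply: 690 - 1.8Ps = -183 + 9Ps, so Ps = 485/6.
Buyers pay Pb = 485/6 − 10 = 425/6; x' = -183 + 9·(485/6) = 544.5.
The subsidy expands output by 544.5 − 529.5 = 15 past the efficient level; on those units the gap between marginal cost and willingness to pay runs from 0 up to 10.
DWL = ½ × 10 × 15 = 75.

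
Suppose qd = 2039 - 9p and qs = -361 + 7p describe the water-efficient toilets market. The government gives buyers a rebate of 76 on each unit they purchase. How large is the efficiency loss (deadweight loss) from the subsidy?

Pre-subsidy: 2039 - 9p = -361 + 7p gives p* = 150, q* = 689.
With the rebate, buyers effectively pay pb = ps − 76, where ps is the price sellers receive.
Demand in terms of ps becomes qd = 2039 − 9(ps − 76) = 2723 - 9ps. Setting this equal to supply: 2723 - 9ps = -361 + 7ps, so ps = 192.75.
Buyers pay pb = 192.75 − 76 = 116.75; q' = -361 + 7·192.75 = 988.25.
The subsidy expands output by 988.25 − 689 = 299.25 past the efficient level; on those units the gap between marginal cost and willingness to pay runs from 0 up to 76.
DWL = ½ × 76 × 299.25 = 11371.5.

Deadweight loss = 11371.5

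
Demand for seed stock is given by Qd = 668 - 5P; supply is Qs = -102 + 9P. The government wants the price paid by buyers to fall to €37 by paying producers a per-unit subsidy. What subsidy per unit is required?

Required subsidy s = €28 per unit

At a buyer price of 37, quantity demanded is 668 − 5·37 = 483.
Sellers supply 483 only when they receive Ps with -102 + 9·Ps = 483, i.e. Ps = 65.
s = Ps − Pb = 65 − 37 = 28.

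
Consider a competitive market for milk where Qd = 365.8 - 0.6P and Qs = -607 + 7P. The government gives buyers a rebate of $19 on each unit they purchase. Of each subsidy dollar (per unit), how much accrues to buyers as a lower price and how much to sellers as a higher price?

Buyers gain $17.5 per unit; sellers gain $1.5 per unit

Pre-subsidy: 365.8 - 0.6P = -607 + 7P gives P* = 128, Q* = 289.
With the rebate, buyers effectively pay Pb = Ps − 19, where Ps is the price sellers receive.
Demand in terms of Ps becomes Qd = 365.8 − 0.6(Ps − 19) = 377.2 - 0.6Ps. Setting this equal to supply: 377.2 - 0.6Ps = -607 + 7Ps, so Ps = 129.5.
Buyers pay Pb = 129.5 − 19 = 110.5; Q' = -607 + 7·129.5 = 299.5.
Buyers' price falls by P* − Pb = 128 − 110.5 = 17.5; sellers' price rises by Ps − P* = 129.5 − 128 = 1.5.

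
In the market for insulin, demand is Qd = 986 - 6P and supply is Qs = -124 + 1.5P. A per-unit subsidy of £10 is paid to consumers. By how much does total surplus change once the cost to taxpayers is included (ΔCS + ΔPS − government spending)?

Net change in total surplus = -£60

Pre-subsidy: 986 - 6P = -124 + 1.5P gives P* = 148, Q* = 98.
With the rebate, buyers effectively pay Pb = Ps − 10, where Ps is the price sellers receive.
Demand in terms of Ps becomes Qd = 986 − 6(Ps − 10) = 1046 - 6Ps. Setting this equal to supply: 1046 - 6Ps = -124 + 1.5Ps, so Ps = 156.
Buyers pay Pb = 156 − 10 = 146; Q' = -124 + 1.5·156 = 110.
ΔCS = ½(98 + 110)(148 − 146) = 208; ΔPS = ½(98 + 110)(156 − 148) = 832.
Government spending = 10 × 110 = 1100.
Net change = 208 + 832 − 1100 = -60. The loss equals the DWL triangle ½·10·12.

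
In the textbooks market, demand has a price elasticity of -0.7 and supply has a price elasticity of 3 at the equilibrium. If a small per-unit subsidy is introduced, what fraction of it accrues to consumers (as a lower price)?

Consumer share = 30/37

For a small subsidy around the equilibrium, the benefit split depends on the relative slopes, which at a point are proportional to the elasticities.
Buyer share = εs/(εs + |εd|) = 3/(3 + 0.7) = 30/37; seller share = |εd|/(εs + |εd|) = 7/37.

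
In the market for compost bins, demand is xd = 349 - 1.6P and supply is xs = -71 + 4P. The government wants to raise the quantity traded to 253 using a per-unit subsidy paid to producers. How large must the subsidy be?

At x = 253, invert demand for the buyer price: Pb = (349 − 253)/1.6 = 60; invert supply for the seller price: Ps = (253 − (-71))/4 = 81.
The subsidy must fill the gap: s = Ps − Pb = 81 − 60 = 21.

Required subsidy s = 21 per unit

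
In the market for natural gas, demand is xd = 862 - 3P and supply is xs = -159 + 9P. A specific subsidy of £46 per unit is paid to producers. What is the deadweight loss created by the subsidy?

Pre-subsidy: 862 - 3P = -159 + 9P gives P* = 1021/12, x* = 606.75.
With the subsidy, sellers receive Ps = Pb + 46 for each unit, where Pb is the price buyers pay.
Supply in terms of Pb becomes xs = -159 + 9(Pb + 46) = 255 + 9Pb. Setting this equal to demand: 862 - 3Pb = 255 + 9Pb, so Pb = 607/12.
Sellers receive Ps = 607/12 + 46 = 1159/12; x' = 862 − 3·(607/12) = 710.25.
The subsidy expands output by 710.25 − 606.75 = 103.5 past the efficient level; on those units the gap between marginal cost and willingness to pay runs from 0 up to 46.
DWL = ½ × 46 × 103.5 = 2380.5.

Deadweight loss = £2380.5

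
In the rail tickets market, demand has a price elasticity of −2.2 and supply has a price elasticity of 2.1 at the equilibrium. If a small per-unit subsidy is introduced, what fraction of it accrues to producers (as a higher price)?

Producer share = 22/43

For a small subsidy around the equilibrium, the benefit split depends on the relative slopes, which at a point are proportional to the elasticities.
Buyer share = εs/(εs + |εd|) = 2.1/(2.1 + 2.2) = 21/43; seller share = |εd|/(εs + |εd|) = 22/43.
So producers capture 22/43 of the subsidy.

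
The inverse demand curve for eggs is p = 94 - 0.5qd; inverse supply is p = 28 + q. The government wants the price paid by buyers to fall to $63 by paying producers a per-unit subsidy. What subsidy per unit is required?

Required subsidy s = $27 per unit

At a buyer price of 63, quantity demanded is 188 − 2·63 = 62.
Sellers supply 62 only when they receive ps = 28 + 1·62 = 90.
s = ps − pb = 90 − 63 = 27.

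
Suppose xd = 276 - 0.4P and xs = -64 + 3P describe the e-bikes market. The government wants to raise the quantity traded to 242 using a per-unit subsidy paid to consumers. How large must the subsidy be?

At x = 242, invert demand for the buyer price: Pb = (276 − 242)/0.4 = 85; invert supply for the seller price: Ps = (242 − (-64))/3 = 102.
The subsidy must fill the gap: s = Ps − Pb = 102 − 85 = 17.

Required subsidy s = 17 per unit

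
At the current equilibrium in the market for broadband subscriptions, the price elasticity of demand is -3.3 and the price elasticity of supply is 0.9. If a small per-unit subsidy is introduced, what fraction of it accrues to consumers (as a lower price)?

Consumer share = 3/14

For a small subsidy around the equilibrium, the benefit split depends on the relative slopes, which at a point are proportional to the elasticities.
Buyer share = εs/(εs + |εd|) = 0.9/(0.9 + 3.3) = 3/14; seller share = |εd|/(εs + |εd|) = 11/14.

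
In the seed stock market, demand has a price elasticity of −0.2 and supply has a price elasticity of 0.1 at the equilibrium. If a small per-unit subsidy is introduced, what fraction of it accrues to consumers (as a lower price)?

For a small subsidy around the equilibrium, the benefit split depends on the relative slopes, which at a point are proportional to the elasticities.
Buyer share = εs/(εs + |εd|) = 0.1/(0.1 + 0.2) = 1/3; seller share = |εd|/(εs + |εd|) = 2/3.

Consumer share = 1/3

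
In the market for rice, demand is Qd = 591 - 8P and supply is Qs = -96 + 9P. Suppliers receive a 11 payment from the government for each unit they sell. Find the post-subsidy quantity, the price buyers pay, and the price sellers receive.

Pre-subsidy: 591 - 8P = -96 + 9P gives P* = 687/17, Q* = 4551/17.
With the subsidy, sellers receive Ps = Pb + 11 for each unit, where Pb is the price buyers pay.
Supply in terms of Pb becomes Qs = -96 + 9(Pb + 11) = 3 + 9Pb. Setting this equal to demand: 591 - 8Pb = 3 + 9Pb, so Pb = 588/17.
Sellers receive Ps = 588/17 + 11 = 775/17; Q' = 591 − 8·(588/17) = 5343/17.

Q' = 5343/17; buyers pay 588/17; sellers receive 775/17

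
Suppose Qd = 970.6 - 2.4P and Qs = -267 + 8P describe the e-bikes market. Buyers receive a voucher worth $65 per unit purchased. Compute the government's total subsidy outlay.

Government cost = $52325

Pre-subsidy: 970.6 - 2.4P = -267 + 8P gives P* = 119, Q* = 685.
With the rebate, buyers effectively pay Pb = Ps − 65, where Ps is the price sellers receive.
Demand in terms of Ps becomes Qd = 970.6 − 2.4(Ps − 65) = 1126.6 - 2.4Ps. Setting this equal to supply: 1126.6 - 2.4Ps = -267 + 8Ps, so Ps = 134.
Buyers pay Pb = 134 − 65 = 69; Q' = -267 + 8·134 = 805.
Government outlay = subsidy × quantity = 65 × 805 = 52325.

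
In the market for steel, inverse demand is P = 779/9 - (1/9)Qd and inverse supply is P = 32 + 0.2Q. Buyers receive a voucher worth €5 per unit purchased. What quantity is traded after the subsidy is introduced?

Pre-subsidy: 779/9 - (1/9)Q = 32 + 0.2Q gives Q* = 2455/14 and P* = 939/14.
With the rebate, buyers effectively pay Pb = Ps − 5, where Ps is the price sellers receive.
On the curves, Pb = 779/9 - (1/9)Q and Ps = 32 + 0.2Q; the wedge Ps − Pb = 5 gives 32 + 0.2Q − (779/9 - (1/9)Q) = 5, so Q' = 1340/7.
Then Pb = 779/9 − (1/9)·(1340/7) = 457/7 and Ps = 32 + 0.2·(1340/7) = 492/7.

Q' = 1340/7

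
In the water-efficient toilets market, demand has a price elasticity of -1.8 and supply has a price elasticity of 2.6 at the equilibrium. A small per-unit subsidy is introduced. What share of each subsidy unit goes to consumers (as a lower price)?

For a small subsidy around the equilibrium, the benefit split depends on the relative slopes, which at a point are proportional to the elasticities.
Buyer share = εs/(εs + |εd|) = 2.6/(2.6 + 1.8) = 13/22; seller share = |εd|/(εs + |εd|) = 9/22.

Consumer share = 13/22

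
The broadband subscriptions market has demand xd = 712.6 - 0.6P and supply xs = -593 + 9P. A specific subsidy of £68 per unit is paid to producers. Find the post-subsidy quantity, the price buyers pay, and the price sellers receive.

x' = 669.25; buyers pay £72.25; sellers receive £140.25

Pre-subsidy: 712.6 - 0.6P = -593 + 9P gives P* = 136, x* = 631.
With the subsidy, sellers receive Ps = Pb + 68 for each unit, where Pb is the price buyers pay.
Supply in terms of Pb becomes xs = -593 + 9(Pb + 68) = 19 + 9Pb. Setting this equal to demand: 712.6 - 0.6Pb = 19 + 9Pb, so Pb = 72.25.
Sellers receive Ps = 72.25 + 68 = 140.25; x' = 712.6 − 0.6·72.25 = 669.25.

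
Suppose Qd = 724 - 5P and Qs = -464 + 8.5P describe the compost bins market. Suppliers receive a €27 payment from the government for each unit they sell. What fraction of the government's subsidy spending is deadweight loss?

DWL / government spending = 85/738

Pre-subsidy: 724 - 5P = -464 + 8.5P gives P* = 88, Q* = 284.
With the subsidy, sellers receive Ps = Pb + 27 for each unit, where Pb is the price buyers pay.
Supply in terms of Pb becomes Qs = -464 + 8.5(Pb + 27) = -234.5 + 8.5Pb. Setting this equal to demand: 724 - 5Pb = -234.5 + 8.5Pb, so Pb = 71.
Sellers receive Ps = 71 + 27 = 98; Q' = 724 − 5·71 = 369.
ΔCS = ½(284 + 369)(88 − 71) = 5550.5; ΔPS = ½(284 + 369)(98 − 88) = 3265.
Government spending = 27 × 369 = 9963.
DWL = ½ × 27 × (369 − 284) = 1147.5; fraction = 1147.5 / 9963 = 85/738.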